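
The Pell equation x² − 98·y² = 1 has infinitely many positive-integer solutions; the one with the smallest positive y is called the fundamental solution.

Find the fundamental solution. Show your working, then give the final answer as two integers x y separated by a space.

√98 → a₀=9, period (1,8,1,18); ℓ=4 even so k=3
step 0: (9, 1)  from 9·(1,0) + (0,1)
…
step 2: (89, 9)  from 8·(10,1) + (9,1)
step 3: (99, 10)  from 1·(89,9) + (10,1)
fundamental: x₁=99, y₁=10  (since 9801 − 98·100 = 1)

99 10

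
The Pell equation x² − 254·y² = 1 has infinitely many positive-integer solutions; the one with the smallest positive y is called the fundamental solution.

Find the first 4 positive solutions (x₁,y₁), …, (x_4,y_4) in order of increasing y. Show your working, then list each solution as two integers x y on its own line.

255 16
130049 8160
66324735 4161584
33825484801 2122399680

√254 → a₀=15, period (1,14,1,30); ℓ=4 even so k=3
k=0  a_k=15  p_k/q_k = 15/1
…
k=2  a_k=14  p_k/q_k = 239/15
k=3  a_k=1  p_k/q_k = 255/16
fundamental: x₁=255, y₁=16  (since 65025 − 254·256 = 1)
(255+16√254)^2 = 130049 + 8160√254
(255+16√254)^3 = 66324735 + 4161584√254
(255+16√254)^4 = 33825484801 + 2122399680√254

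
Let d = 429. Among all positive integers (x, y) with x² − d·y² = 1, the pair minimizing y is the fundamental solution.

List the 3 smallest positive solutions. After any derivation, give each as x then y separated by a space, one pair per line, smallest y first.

1524095 73584
4645731138049 224298012960
14161071197688057215 683702960124468816

[20; 1,2,2,9,1,12,1,9,2,2,1,40] for √429; ℓ=12 ⇒ convergent index 11
a_0=20:  p_0=20·1+0=20,  q_0=20·0+1=1
a_1=1:  p_1=1·20+1=21,  q_1=1·1+0=1
a_2=2:  p_2=2·21+20=62,  q_2=2·1+1=3
a_3=2:  p_3=2·62+21=145,  q_3=2·3+1=7
…
a_5=1:  p_5=1·1367+145=1512,  q_5=1·66+7=73
a_6=12:  p_6=12·1512+1367=19511,  q_6=12·73+66=942
…
a_9=2:  p_9=2·208718+21023=438459,  q_9=2·10077+1015=21169
a_10=2:  p_10=2·438459+208718=1085636,  q_10=2·21169+10077=52415
a_11=1:  p_11=1·1085636+438459=1524095,  q_11=1·52415+21169=73584
→ (1524095, 73584).  Check: 1524095²=2322865569025, 429·73584²=2322865569024, difference 1.
n=2: (1524095,73584)∘(1524095,73584) = (1524095·1524095+429·73584·73584, 1524095·73584+73584·1524095) = (4645731138049,224298012960)
n=3: (4645731138049,224298012960)∘(1524095,73584) = (1524095·4645731138049+429·73584·224298012960, 1524095·224298012960+73584·4645731138049) = (14161071197688057215,683702960124468816)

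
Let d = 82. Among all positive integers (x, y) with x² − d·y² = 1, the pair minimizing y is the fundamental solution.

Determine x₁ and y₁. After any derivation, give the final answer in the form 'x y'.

[9; 18] for √82; ℓ=1 ⇒ convergent index 1
k=0  a_k=9  p_k/q_k = 9/1
k=1  a_k=18  p_k/q_k = 163/18
fundamental: x₁=163, y₁=18  (since 26569 − 82·324 = 1)

163 18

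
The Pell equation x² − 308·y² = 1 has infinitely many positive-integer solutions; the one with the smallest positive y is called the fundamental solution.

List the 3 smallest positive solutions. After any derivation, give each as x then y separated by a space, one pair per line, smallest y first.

351 20
246401 14040
172973151 9856060

[17; 1,1,4,1,1,34] for √308; ℓ=6 ⇒ convergent index 5
i=0: a=17 ⇒ p=17, q=1
…
i=4: a=1 ⇒ p=193, q=11
i=5: a=1 ⇒ p=351, q=20
→ (351, 20).  Check: 351²=123201, 308·20²=123200, difference 1.
k=2:  x_2 = 351·351+308·20·20 = 246401,  y_2 = 351·20+20·351 = 14040
k=3:  x_3 = 351·246401+308·20·14040 = 172973151,  y_3 = 351·14040+20·246401 = 9856060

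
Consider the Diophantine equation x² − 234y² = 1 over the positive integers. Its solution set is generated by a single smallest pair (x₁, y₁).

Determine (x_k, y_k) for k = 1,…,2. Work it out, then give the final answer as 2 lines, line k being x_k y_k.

[15; 3,2,1,2,1,2,3,30] for √234; ℓ=8 ⇒ convergent index 7
step 0: (15, 1)  from 15·(1,0) + (0,1)
step 1: (46, 3)  from 3·(15,1) + (1,0)
…
step 4: (413, 27)  from 2·(153,10) + (107,7)
step 5: (566, 37)  from 1·(413,27) + (153,10)
step 6: (1545, 101)  from 2·(566,37) + (413,27)
step 7: (5201, 340)  from 3·(1545,101) + (566,37)
(x₁, y₁) = (5201, 340);  5201² − 234·340² = 1 ✓
(x_2, y_2) = (5201·5201 + 234·340·340, 5201·340 + 340·5201) = (54100801, 3536680)

5201 340
54100801 3536680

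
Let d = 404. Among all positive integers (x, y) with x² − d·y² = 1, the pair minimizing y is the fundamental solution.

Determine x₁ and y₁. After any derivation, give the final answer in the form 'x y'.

√404 → a₀=20, period (10,40); ℓ=2 even so k=1
i=0: a=20 ⇒ p=20, q=1
i=1: a=10 ⇒ p=201, q=10
fundamental: x₁=201, y₁=10  (since 40401 − 404·100 = 1)

201 10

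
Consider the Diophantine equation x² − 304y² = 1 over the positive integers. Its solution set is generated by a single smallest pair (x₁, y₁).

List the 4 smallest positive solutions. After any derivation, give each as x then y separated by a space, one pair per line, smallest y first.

[17; 2,3,2,1,1,1,1,1,2,3,2,34] for √304; ℓ=12 ⇒ convergent index 11
a_0=17:  p_0=17·1+0=17,  q_0=17·0+1=1
a_1=2:  p_1=2·17+1=35,  q_1=2·1+0=2
a_2=3:  p_2=3·35+17=122,  q_2=3·2+1=7
…
a_4=1:  p_4=1·279+122=401,  q_4=1·16+7=23
…
a_7=1:  p_7=1·1081+680=1761,  q_7=1·62+39=101
…
a_9=2:  p_9=2·2842+1761=7445,  q_9=2·163+101=427
a_10=3:  p_10=3·7445+2842=25177,  q_10=3·427+163=1444
a_11=2:  p_11=2·25177+7445=57799,  q_11=2·1444+427=3315
fundamental: x₁=57799, y₁=3315  (since 3340724401 − 304·10989225 = 1)
(57799+3315√304)^2 = 6681448801 + 383207370√304
(57799+3315√304)^3 = 772362118440199 + 44298005553945√304
(57799+3315√304)^4 = 89283516160768675201 + 5120760845641726740√304

57799 3315
6681448801 383207370
772362118440199 44298005553945
89283516160768675201 5120760845641726740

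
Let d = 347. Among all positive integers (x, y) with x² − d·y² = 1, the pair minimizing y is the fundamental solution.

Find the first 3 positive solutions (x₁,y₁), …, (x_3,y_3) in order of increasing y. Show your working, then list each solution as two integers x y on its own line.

641602 34443
823306252807 44197395372
1056469876826312026 56714274530897445

√347 → a₀=18, period (1,1,1,2,4,…,1,1,36); ℓ=14 even so k=13
step 0: (18, 1)  from 18·(1,0) + (0,1)
step 1: (19, 1)  from 1·(18,1) + (1,0)
step 2: (37, 2)  from 1·(19,1) + (18,1)
…
step 4: (149, 8)  from 2·(56,3) + (37,2)
…
step 6: (801, 43)  from 1·(652,35) + (149,8)
step 7: (14269, 766)  from 17·(801,43) + (652,35)
step 8: (15070, 809)  from 1·(14269,766) + (801,43)
…
step 12: (402885, 21628)  from 1·(238717,12815) + (164168,8813)
step 13: (641602, 34443)  from 1·(402885,21628) + (238717,12815)
fundamental: x₁=641602, y₁=34443  (since 411653126404 − 347·1186320249 = 1)
k=2:  x_2 = 641602·641602+347·34443·34443 = 823306252807,  y_2 = 641602·34443+34443·641602 = 44197395372
k=3:  x_3 = 641602·823306252807+347·34443·44197395372 = 1056469876826312026,  y_3 = 641602·44197395372+34443·823306252807 = 56714274530897445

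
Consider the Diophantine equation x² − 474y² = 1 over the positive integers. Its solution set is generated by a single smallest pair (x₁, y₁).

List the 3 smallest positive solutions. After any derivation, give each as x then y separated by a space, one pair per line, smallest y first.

[21; 1,3,2,1,1,…,3,1,42] for √474; ℓ=14 ⇒ convergent index 13
k=0  a_k=21  p_k/q_k = 21/1
k=1  a_k=1  p_k/q_k = 22/1
k=2  a_k=3  p_k/q_k = 87/4
k=3  a_k=2  p_k/q_k = 196/9
k=4  a_k=1  p_k/q_k = 283/13
k=5  a_k=1  p_k/q_k = 479/22
…
k=7  a_k=6  p_k/q_k = 5051/232
k=8  a_k=1  p_k/q_k = 5813/267
k=9  a_k=1  p_k/q_k = 10864/499
…
k=11  a_k=2  p_k/q_k = 44218/2031
k=12  a_k=3  p_k/q_k = 149331/6859
k=13  a_k=1  p_k/q_k = 193549/8890
→ (193549, 8890).  Check: 193549²=37461215401, 474·8890²=37461215400, difference 1.
k=2:  x_2 = 193549·193549+474·8890·8890 = 74922430801,  y_2 = 193549·8890+8890·193549 = 3441301220
k=3:  x_3 = 193549·74922430801+474·8890·3441301220 = 29002323118011949,  y_3 = 193549·3441301220+8890·74922430801 = 1332120819650670

193549 8890
74922430801 3441301220
29002323118011949 1332120819650670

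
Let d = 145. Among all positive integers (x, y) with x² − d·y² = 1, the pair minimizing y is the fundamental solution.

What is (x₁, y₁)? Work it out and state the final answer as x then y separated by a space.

289 24

[12; 24] for √145; ℓ=1 ⇒ convergent index 1
k=0  a_k=12  p_k/q_k = 12/1
k=1  a_k=24  p_k/q_k = 289/24
(x₁, y₁) = (289, 24);  289² − 145·24² = 1 ✓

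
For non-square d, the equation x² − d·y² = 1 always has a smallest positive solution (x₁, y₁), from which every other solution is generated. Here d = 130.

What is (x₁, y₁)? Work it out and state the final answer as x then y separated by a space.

√130 → a₀=11, period (2,2,22); ℓ=3 odd so k=5
a_0=11:  p_0=11·1+0=11,  q_0=11·0+1=1
a_1=2:  p_1=2·11+1=23,  q_1=2·1+0=2
a_2=2:  p_2=2·23+11=57,  q_2=2·2+1=5
…
a_4=2:  p_4=2·1277+57=2611,  q_4=2·112+5=229
a_5=2:  p_5=2·2611+1277=6499,  q_5=2·229+112=570
fundamental: x₁=6499, y₁=570  (since 42237001 − 130·324900 = 1)

6499 570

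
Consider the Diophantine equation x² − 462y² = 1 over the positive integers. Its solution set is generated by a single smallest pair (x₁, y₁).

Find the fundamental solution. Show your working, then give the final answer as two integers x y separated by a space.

[21; 2,42] for √462; ℓ=2 ⇒ convergent index 1
i=0: a=21 ⇒ p=21, q=1
i=1: a=2 ⇒ p=43, q=2
(x₁, y₁) = (43, 2);  43² − 462·2² = 1 ✓

43 2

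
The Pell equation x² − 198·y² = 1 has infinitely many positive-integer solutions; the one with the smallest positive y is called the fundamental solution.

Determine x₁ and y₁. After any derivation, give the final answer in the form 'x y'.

√198 → a₀=14, period (14,28); ℓ=2 even so k=1
k=0  a_k=14  p_k/q_k = 14/1
k=1  a_k=14  p_k/q_k = 197/14
(x₁, y₁) = (197, 14);  197² − 198·14² = 1 ✓

197 14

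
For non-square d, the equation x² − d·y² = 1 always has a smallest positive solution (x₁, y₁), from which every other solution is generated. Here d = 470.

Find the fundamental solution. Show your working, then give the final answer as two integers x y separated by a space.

√470 → a₀=21, period (1,2,8,2,1,42); ℓ=6 even so k=5
step 0: (21, 1)  from 21·(1,0) + (0,1)
…
step 4: (1149, 53)  from 2·(542,25) + (65,3)
step 5: (1691, 78)  from 1·(1149,53) + (542,25)
→ (1691, 78).  Check: 1691²=2859481, 470·78²=2859480, difference 1.

1691 78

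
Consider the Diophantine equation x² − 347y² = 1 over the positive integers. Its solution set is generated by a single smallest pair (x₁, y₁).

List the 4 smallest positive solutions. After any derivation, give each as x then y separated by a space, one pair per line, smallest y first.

641602 34443
823306252807 44197395372
1056469876826312026 56714274530897445
1355666371822207590758497 72775983935101527618408

√347 = [18; 1,1,1,2,4,…,1,1,36, …], period ℓ=14 (even) → k=13
k=0  a_k=18  p_k/q_k = 18/1
k=1  a_k=1  p_k/q_k = 19/1
k=2  a_k=1  p_k/q_k = 37/2
k=3  a_k=1  p_k/q_k = 56/3
k=4  a_k=2  p_k/q_k = 149/8
…
k=7  a_k=17  p_k/q_k = 14269/766
…
k=9  a_k=4  p_k/q_k = 74549/4002
…
k=11  a_k=1  p_k/q_k = 238717/12815
k=12  a_k=1  p_k/q_k = 402885/21628
k=13  a_k=1  p_k/q_k = 641602/34443
fundamental: x₁=641602, y₁=34443  (since 411653126404 − 347·1186320249 = 1)
(641602+34443√347)^2 = 823306252807 + 44197395372√347
(641602+34443√347)^3 = 1056469876826312026 + 56714274530897445√347
(641602+34443√347)^4 = 1355666371822207590758497 + 72775983935101527618408√347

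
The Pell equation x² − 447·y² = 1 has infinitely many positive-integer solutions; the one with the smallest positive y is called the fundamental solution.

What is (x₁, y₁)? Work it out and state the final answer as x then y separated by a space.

148 7

√447 = [21; 7,42, …], period ℓ=2 (even) → k=1
step 0: (21, 1)  from 21·(1,0) + (0,1)
step 1: (148, 7)  from 7·(21,1) + (1,0)
→ (148, 7).  Check: 148²=21904, 447·7²=21903, difference 1.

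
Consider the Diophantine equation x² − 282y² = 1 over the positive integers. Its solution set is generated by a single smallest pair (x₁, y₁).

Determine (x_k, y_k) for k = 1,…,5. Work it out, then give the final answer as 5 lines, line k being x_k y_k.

2351 140
11054401 658280
51977791151 3095232420
244399562937601 14553782180560
1149166692954808751 68431880717760700

d=282: √d = [16; 1,3,1,4,1,3,1,32] (ℓ=8, even), read p_7/q_7
a_0=16:  p_0=16·1+0=16,  q_0=16·0+1=1
a_1=1:  p_1=1·16+1=17,  q_1=1·1+0=1
a_2=3:  p_2=3·17+16=67,  q_2=3·1+1=4
…
a_4=4:  p_4=4·84+67=403,  q_4=4·5+4=24
a_5=1:  p_5=1·403+84=487,  q_5=1·24+5=29
a_6=3:  p_6=3·487+403=1864,  q_6=3·29+24=111
a_7=1:  p_7=1·1864+487=2351,  q_7=1·111+29=140
(x₁, y₁) = (2351, 140);  2351² − 282·140² = 1 ✓
k=2:  x_2 = 2351·2351+282·140·140 = 11054401,  y_2 = 2351·140+140·2351 = 658280
k=3:  x_3 = 2351·11054401+282·140·658280 = 51977791151,  y_3 = 2351·658280+140·11054401 = 3095232420
k=4:  x_4 = 2351·51977791151+282·140·3095232420 = 244399562937601,  y_4 = 2351·3095232420+140·51977791151 = 14553782180560
k=5:  x_5 = 2351·244399562937601+282·140·14553782180560 = 1149166692954808751,  y_5 = 2351·14553782180560+140·244399562937601 = 68431880717760700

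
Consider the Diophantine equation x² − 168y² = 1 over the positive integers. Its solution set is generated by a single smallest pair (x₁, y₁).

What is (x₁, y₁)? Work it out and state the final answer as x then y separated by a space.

d=168: √d = [12; 1,24] (ℓ=2, even), read p_1/q_1
i=0: a=12 ⇒ p=12, q=1
i=1: a=1 ⇒ p=13, q=1
fundamental: x₁=13, y₁=1  (since 169 − 168·1 = 1)

13 1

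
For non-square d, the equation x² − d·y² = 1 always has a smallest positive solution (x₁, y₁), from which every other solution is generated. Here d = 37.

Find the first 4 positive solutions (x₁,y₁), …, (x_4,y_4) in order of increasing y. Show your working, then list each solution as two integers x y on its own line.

√37 → a₀=6, period (12); ℓ=1 odd so k=1
a_0=6:  p_0=6·1+0=6,  q_0=6·0+1=1
a_1=12:  p_1=12·6+1=73,  q_1=12·1+0=12
fundamental: x₁=73, y₁=12  (since 5329 − 37·144 = 1)
(x_2, y_2) = (73·73 + 37·12·12, 73·12 + 12·73) = (10657, 1752)
(x_3, y_3) = (73·10657 + 37·12·1752, 73·1752 + 12·10657) = (1555849, 255780)
(x_4, y_4) = (73·1555849 + 37·12·255780, 73·255780 + 12·1555849) = (227143297, 37342128)

73 12
10657 1752
1555849 255780
227143297 37342128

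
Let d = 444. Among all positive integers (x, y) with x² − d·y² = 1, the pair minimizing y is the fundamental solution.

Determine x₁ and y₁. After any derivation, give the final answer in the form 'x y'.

295 14

[21; 14,42] for √444; ℓ=2 ⇒ convergent index 1
a_0=21:  p_0=21·1+0=21,  q_0=21·0+1=1
a_1=14:  p_1=14·21+1=295,  q_1=14·1+0=14
→ (295, 14).  Check: 295²=87025, 444·14²=87024, difference 1.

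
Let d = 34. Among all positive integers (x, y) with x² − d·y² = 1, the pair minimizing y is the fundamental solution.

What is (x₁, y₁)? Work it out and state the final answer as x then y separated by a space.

√34 → a₀=5, period (1,4,1,10); ℓ=4 even so k=3
k=0  a_k=5  p_k/q_k = 5/1
…
k=2  a_k=4  p_k/q_k = 29/5
k=3  a_k=1  p_k/q_k = 35/6
fundamental: x₁=35, y₁=6  (since 1225 − 34·36 = 1)

35 6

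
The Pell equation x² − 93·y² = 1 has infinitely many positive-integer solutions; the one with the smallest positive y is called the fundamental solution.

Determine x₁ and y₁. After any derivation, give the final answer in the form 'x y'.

√93 = [9; 1,1,1,4,6,4,1,1,1,18, …], period ℓ=10 (even) → k=9
step 0: (9, 1)  from 9·(1,0) + (0,1)
…
step 2: (19, 2)  from 1·(10,1) + (9,1)
step 3: (29, 3)  from 1·(19,2) + (10,1)
step 4: (135, 14)  from 4·(29,3) + (19,2)
…
step 6: (3491, 362)  from 4·(839,87) + (135,14)
step 7: (4330, 449)  from 1·(3491,362) + (839,87)
step 8: (7821, 811)  from 1·(4330,449) + (3491,362)
step 9: (12151, 1260)  from 1·(7821,811) + (4330,449)
→ (12151, 1260).  Check: 12151²=147646801, 93·1260²=147646800, difference 1.

12151 1260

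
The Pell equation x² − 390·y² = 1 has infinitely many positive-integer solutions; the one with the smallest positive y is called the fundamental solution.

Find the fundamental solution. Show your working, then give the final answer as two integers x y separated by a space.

[19; 1,2,1,38] for √390; ℓ=4 ⇒ convergent index 3
i=0: a=19 ⇒ p=19, q=1
i=1: a=1 ⇒ p=20, q=1
i=2: a=2 ⇒ p=59, q=3
i=3: a=1 ⇒ p=79, q=4
fundamental: x₁=79, y₁=4  (since 6241 − 390·16 = 1)

79 4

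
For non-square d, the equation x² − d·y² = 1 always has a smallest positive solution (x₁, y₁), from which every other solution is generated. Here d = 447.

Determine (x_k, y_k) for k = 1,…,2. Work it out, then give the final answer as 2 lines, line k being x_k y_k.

[21; 7,42] for √447; ℓ=2 ⇒ convergent index 1
a_0=21:  p_0=21·1+0=21,  q_0=21·0+1=1
a_1=7:  p_1=7·21+1=148,  q_1=7·1+0=7
(x₁, y₁) = (148, 7);  148² − 447·7² = 1 ✓
(x_2, y_2) = (148·148 + 447·7·7, 148·7 + 7·148) = (43807, 2072)

148 7
43807 2072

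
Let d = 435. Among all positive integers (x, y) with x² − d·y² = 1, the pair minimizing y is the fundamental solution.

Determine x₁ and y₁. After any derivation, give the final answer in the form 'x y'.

d=435: √d = [20; 1,5,1,40] (ℓ=4, even), read p_3/q_3
i=0: a=20 ⇒ p=20, q=1
…
i=2: a=5 ⇒ p=125, q=6
i=3: a=1 ⇒ p=146, q=7
fundamental: x₁=146, y₁=7  (since 21316 − 435·49 = 1)

146 7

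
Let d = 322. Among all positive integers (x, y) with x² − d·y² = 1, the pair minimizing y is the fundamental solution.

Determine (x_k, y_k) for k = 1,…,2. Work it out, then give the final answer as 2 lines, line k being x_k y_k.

323 18
208657 11628

[17; 1,16,1,34] for √322; ℓ=4 ⇒ convergent index 3
a_0=17:  p_0=17·1+0=17,  q_0=17·0+1=1
…
a_2=16:  p_2=16·18+17=305,  q_2=16·1+1=17
a_3=1:  p_3=1·305+18=323,  q_3=1·17+1=18
fundamental: x₁=323, y₁=18  (since 104329 − 322·324 = 1)
n=2: (323,18)∘(323,18) = (323·323+322·18·18, 323·18+18·323) = (208657,11628)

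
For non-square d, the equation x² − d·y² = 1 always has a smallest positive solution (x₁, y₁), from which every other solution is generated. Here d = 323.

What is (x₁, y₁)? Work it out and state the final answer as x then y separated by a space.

18 1

[17; 1,34] for √323; ℓ=2 ⇒ convergent index 1
k=0  a_k=17  p_k/q_k = 17/1
k=1  a_k=1  p_k/q_k = 18/1
fundamental: x₁=18, y₁=1  (since 324 − 323·1 = 1)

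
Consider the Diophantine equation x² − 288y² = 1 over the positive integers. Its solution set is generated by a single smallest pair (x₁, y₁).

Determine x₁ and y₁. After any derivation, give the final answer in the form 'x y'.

√288 → a₀=16, period (1,32); ℓ=2 even so k=1
step 0: (16, 1)  from 16·(1,0) + (0,1)
step 1: (17, 1)  from 1·(16,1) + (1,0)
→ (17, 1).  Check: 17²=289, 288·1²=288, difference 1.

17 1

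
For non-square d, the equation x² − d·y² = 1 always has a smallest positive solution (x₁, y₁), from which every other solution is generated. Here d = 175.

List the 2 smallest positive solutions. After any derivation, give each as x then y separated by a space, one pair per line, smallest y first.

2024 153
8193151 619344

√175 = [13; 4,2,1,2,4,26, …], period ℓ=6 (even) → k=5
i=0: a=13 ⇒ p=13, q=1
…
i=2: a=2 ⇒ p=119, q=9
…
i=4: a=2 ⇒ p=463, q=35
i=5: a=4 ⇒ p=2024, q=153
fundamental: x₁=2024, y₁=153  (since 4096576 − 175·23409 = 1)
(2024+153√175)^2 = 8193151 + 619344√175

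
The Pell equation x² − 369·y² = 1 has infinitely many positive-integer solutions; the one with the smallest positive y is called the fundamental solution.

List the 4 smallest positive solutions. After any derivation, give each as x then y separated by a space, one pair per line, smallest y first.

√369 → a₀=19, period (4,1,3,2,7,4,7,2,3,1,4,38); ℓ=12 even so k=11
k=0  a_k=19  p_k/q_k = 19/1
…
k=5  a_k=7  p_k/q_k = 6147/320
k=6  a_k=4  p_k/q_k = 25414/1323
k=7  a_k=7  p_k/q_k = 184045/9581
k=8  a_k=2  p_k/q_k = 393504/20485
…
k=10  a_k=1  p_k/q_k = 1758061/91521
k=11  a_k=4  p_k/q_k = 8396801/437120
(x₁, y₁) = (8396801, 437120);  8396801² − 369·437120² = 1 ✓
n=2: (8396801,437120)∘(8396801,437120) = (8396801·8396801+369·437120·437120, 8396801·437120+437120·8396801) = (141012534067201,7340819306240)
n=3: (141012534067201,7340819306240)∘(8396801,437120) = (8396801·141012534067201+369·437120·7340819306240, 8396801·7340819306240+437120·141012534067201) = (2368108374136006451201,123278797782910239360)
n=4: (2368108374136006451201,123278797782910239360)∘(8396801,437120) = (8396801·2368108374136006451201+369·437120·123278797782910239360, 8396801·123278797782910239360+437120·2368108374136006451201) = (39769069528107045198367948801,2070295065004669620717268480)

8396801 437120
141012534067201 7340819306240
2368108374136006451201 123278797782910239360
39769069528107045198367948801 2070295065004669620717268480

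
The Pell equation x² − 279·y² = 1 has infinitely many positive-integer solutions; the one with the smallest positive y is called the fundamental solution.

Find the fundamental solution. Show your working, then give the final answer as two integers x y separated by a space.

√279 → a₀=16, period (1,2,2,1,2,2,1,32); ℓ=8 even so k=7
i=0: a=16 ⇒ p=16, q=1
i=1: a=1 ⇒ p=17, q=1
i=2: a=2 ⇒ p=50, q=3
i=3: a=2 ⇒ p=117, q=7
i=4: a=1 ⇒ p=167, q=10
i=5: a=2 ⇒ p=451, q=27
i=6: a=2 ⇒ p=1069, q=64
i=7: a=1 ⇒ p=1520, q=91
(x₁, y₁) = (1520, 91);  1520² − 279·91² = 1 ✓

1520 91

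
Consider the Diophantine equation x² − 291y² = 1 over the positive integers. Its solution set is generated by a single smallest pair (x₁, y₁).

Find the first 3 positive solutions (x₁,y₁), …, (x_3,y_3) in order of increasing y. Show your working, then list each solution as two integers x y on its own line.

290 17
168199 9860
97555130 5718783

√291 = [17; 17,34, …], period ℓ=2 (even) → k=1
step 0: (17, 1)  from 17·(1,0) + (0,1)
step 1: (290, 17)  from 17·(17,1) + (1,0)
→ (290, 17).  Check: 290²=84100, 291·17²=84099, difference 1.
(x_2, y_2) = (290·290 + 291·17·17, 290·17 + 17·290) = (168199, 9860)
(x_3, y_3) = (290·168199 + 291·17·9860, 290·9860 + 17·168199) = (97555130, 5718783)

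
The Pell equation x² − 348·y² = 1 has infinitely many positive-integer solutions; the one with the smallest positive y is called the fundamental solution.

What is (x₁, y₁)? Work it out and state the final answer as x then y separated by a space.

d=348: √d = [18; 1,1,1,8,1,1,1,36] (ℓ=8, even), read p_7/q_7
k=0  a_k=18  p_k/q_k = 18/1
k=1  a_k=1  p_k/q_k = 19/1
k=2  a_k=1  p_k/q_k = 37/2
k=3  a_k=1  p_k/q_k = 56/3
k=4  a_k=8  p_k/q_k = 485/26
k=5  a_k=1  p_k/q_k = 541/29
k=6  a_k=1  p_k/q_k = 1026/55
k=7  a_k=1  p_k/q_k = 1567/84
fundamental: x₁=1567, y₁=84  (since 2455489 − 348·7056 = 1)

1567 84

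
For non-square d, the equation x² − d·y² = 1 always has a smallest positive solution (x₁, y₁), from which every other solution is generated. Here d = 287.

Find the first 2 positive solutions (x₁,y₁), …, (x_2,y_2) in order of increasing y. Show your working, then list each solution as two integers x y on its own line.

[16; 1,15,1,32] for √287; ℓ=4 ⇒ convergent index 3
i=0: a=16 ⇒ p=16, q=1
i=1: a=1 ⇒ p=17, q=1
i=2: a=15 ⇒ p=271, q=16
i=3: a=1 ⇒ p=288, q=17
(x₁, y₁) = (288, 17);  288² − 287·17² = 1 ✓
n=2: (288,17)∘(288,17) = (288·288+287·17·17, 288·17+17·288) = (165887,9792)

288 17
165887 9792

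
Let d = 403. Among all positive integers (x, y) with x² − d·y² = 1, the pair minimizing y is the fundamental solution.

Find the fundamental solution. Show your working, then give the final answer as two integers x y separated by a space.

[20; 13,2,1,3,1,3,1,2,13,40] for √403; ℓ=10 ⇒ convergent index 9
i=0: a=20 ⇒ p=20, q=1
i=1: a=13 ⇒ p=261, q=13
i=2: a=2 ⇒ p=542, q=27
…
i=4: a=3 ⇒ p=2951, q=147
…
i=6: a=3 ⇒ p=14213, q=708
…
i=8: a=2 ⇒ p=50147, q=2498
i=9: a=13 ⇒ p=669878, q=33369
(x₁, y₁) = (669878, 33369);  669878² − 403·33369² = 1 ✓

669878 33369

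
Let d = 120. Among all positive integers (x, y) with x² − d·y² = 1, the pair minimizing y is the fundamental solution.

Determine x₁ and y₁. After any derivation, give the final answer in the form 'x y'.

11 1

[10; 1,20] for √120; ℓ=2 ⇒ convergent index 1
i=0: a=10 ⇒ p=10, q=1
i=1: a=1 ⇒ p=11, q=1
→ (11, 1).  Check: 11²=121, 120·1²=120, difference 1.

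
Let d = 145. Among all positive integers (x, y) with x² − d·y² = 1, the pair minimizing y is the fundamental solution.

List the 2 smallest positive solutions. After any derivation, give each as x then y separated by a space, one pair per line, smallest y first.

d=145: √d = [12; 24] (ℓ=1, odd), read p_1/q_1
k=0  a_k=12  p_k/q_k = 12/1
k=1  a_k=24  p_k/q_k = 289/24
(x₁, y₁) = (289, 24);  289² − 145·24² = 1 ✓
k=2:  x_2 = 289·289+145·24·24 = 167041,  y_2 = 289·24+24·289 = 13872

289 24
167041 13872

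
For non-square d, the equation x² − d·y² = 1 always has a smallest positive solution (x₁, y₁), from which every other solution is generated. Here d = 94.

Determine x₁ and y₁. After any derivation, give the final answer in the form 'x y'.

d=94: √d = [9; 1,2,3,1,1,…,2,1,18] (ℓ=16, even), read p_15/q_15
step 0: (9, 1)  from 9·(1,0) + (0,1)
…
step 2: (29, 3)  from 2·(10,1) + (9,1)
step 3: (97, 10)  from 3·(29,3) + (10,1)
step 4: (126, 13)  from 1·(97,10) + (29,3)
…
step 6: (1241, 128)  from 5·(223,23) + (126,13)
step 7: (1464, 151)  from 1·(1241,128) + (223,23)
…
step 9: (14417, 1487)  from 1·(12953,1336) + (1464,151)
step 10: (85038, 8771)  from 5·(14417,1487) + (12953,1336)
step 11: (99455, 10258)  from 1·(85038,8771) + (14417,1487)
step 12: (184493, 19029)  from 1·(99455,10258) + (85038,8771)
…
step 14: (1490361, 153719)  from 2·(652934,67345) + (184493,19029)
step 15: (2143295, 221064)  from 1·(1490361,153719) + (652934,67345)
(x₁, y₁) = (2143295, 221064);  2143295² − 94·221064² = 1 ✓

2143295 221064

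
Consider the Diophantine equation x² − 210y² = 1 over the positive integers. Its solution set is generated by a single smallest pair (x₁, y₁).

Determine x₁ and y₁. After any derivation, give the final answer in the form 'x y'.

d=210: √d = [14; 2,28] (ℓ=2, even), read p_1/q_1
step 0: (14, 1)  from 14·(1,0) + (0,1)
step 1: (29, 2)  from 2·(14,1) + (1,0)
→ (29, 2).  Check: 29²=841, 210·2²=840, difference 1.

29 2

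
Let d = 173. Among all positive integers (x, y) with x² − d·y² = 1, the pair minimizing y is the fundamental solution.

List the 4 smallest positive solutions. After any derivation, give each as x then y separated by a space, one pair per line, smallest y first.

2499849 190060
12498490045601 950242601880
62488675684008728649 4750926036134042180
312424506839974574118902401 23753195401006348176659760

√173 → a₀=13, period (6,1,1,6,26); ℓ=5 odd so k=9
i=0: a=13 ⇒ p=13, q=1
…
i=4: a=6 ⇒ p=1118, q=85
…
i=8: a=1 ⇒ p=382343, q=29069
i=9: a=6 ⇒ p=2499849, q=190060
fundamental: x₁=2499849, y₁=190060  (since 6249245022801 − 173·36122803600 = 1)
n=2: (2499849,190060)∘(2499849,190060) = (2499849·2499849+173·190060·190060, 2499849·190060+190060·2499849) = (12498490045601,950242601880)
n=3: (12498490045601,950242601880)∘(2499849,190060) = (2499849·12498490045601+173·190060·950242601880, 2499849·950242601880+190060·12498490045601) = (62488675684008728649,4750926036134042180)
n=4: (62488675684008728649,4750926036134042180)∘(2499849,190060) = (2499849·62488675684008728649+173·190060·4750926036134042180, 2499849·4750926036134042180+190060·62488675684008728649) = (312424506839974574118902401,23753195401006348176659760)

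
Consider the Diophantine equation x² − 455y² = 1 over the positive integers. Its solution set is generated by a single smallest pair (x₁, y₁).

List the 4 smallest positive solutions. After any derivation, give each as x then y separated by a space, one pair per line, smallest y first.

√455 → a₀=21, period (3,42); ℓ=2 even so k=1
i=0: a=21 ⇒ p=21, q=1
i=1: a=3 ⇒ p=64, q=3
(x₁, y₁) = (64, 3);  64² − 455·3² = 1 ✓
n=2: (64,3)∘(64,3) = (64·64+455·3·3, 64·3+3·64) = (8191,384)
n=3: (8191,384)∘(64,3) = (64·8191+455·3·384, 64·384+3·8191) = (1048384,49149)
n=4: (1048384,49149)∘(64,3) = (64·1048384+455·3·49149, 64·49149+3·1048384) = (134184961,6290688)

64 3
8191 384
1048384 49149
134184961 6290688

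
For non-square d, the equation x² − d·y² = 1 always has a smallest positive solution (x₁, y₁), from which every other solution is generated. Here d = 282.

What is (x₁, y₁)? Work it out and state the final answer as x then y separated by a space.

2351 140

√282 → a₀=16, period (1,3,1,4,1,3,1,32); ℓ=8 even so k=7
k=0  a_k=16  p_k/q_k = 16/1
k=1  a_k=1  p_k/q_k = 17/1
k=2  a_k=3  p_k/q_k = 67/4
k=3  a_k=1  p_k/q_k = 84/5
…
k=6  a_k=3  p_k/q_k = 1864/111
k=7  a_k=1  p_k/q_k = 2351/140
(x₁, y₁) = (2351, 140);  2351² − 282·140² = 1 ✓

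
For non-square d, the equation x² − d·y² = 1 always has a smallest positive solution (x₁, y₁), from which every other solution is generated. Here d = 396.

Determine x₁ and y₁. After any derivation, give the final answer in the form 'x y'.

[19; 1,8,1,38] for √396; ℓ=4 ⇒ convergent index 3
a_0=19:  p_0=19·1+0=19,  q_0=19·0+1=1
a_1=1:  p_1=1·19+1=20,  q_1=1·1+0=1
a_2=8:  p_2=8·20+19=179,  q_2=8·1+1=9
a_3=1:  p_3=1·179+20=199,  q_3=1·9+1=10
→ (199, 10).  Check: 199²=39601, 396·10²=39600, difference 1.

199 10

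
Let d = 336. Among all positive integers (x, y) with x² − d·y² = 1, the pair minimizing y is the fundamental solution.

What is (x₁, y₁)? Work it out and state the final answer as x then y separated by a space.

d=336: √d = [18; 3,36] (ℓ=2, even), read p_1/q_1
i=0: a=18 ⇒ p=18, q=1
i=1: a=3 ⇒ p=55, q=3
→ (55, 3).  Check: 55²=3025, 336·3²=3024, difference 1.

55 3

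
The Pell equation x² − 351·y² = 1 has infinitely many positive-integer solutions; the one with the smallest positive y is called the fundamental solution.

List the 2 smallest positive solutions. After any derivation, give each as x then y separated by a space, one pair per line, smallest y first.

d=351: √d = [18; 1,2,1,3,2,2,2,3,1,2,1,36] (ℓ=12, even), read p_11/q_11
a_0=18:  p_0=18·1+0=18,  q_0=18·0+1=1
a_1=1:  p_1=1·18+1=19,  q_1=1·1+0=1
…
a_3=1:  p_3=1·56+19=75,  q_3=1·3+1=4
a_4=3:  p_4=3·75+56=281,  q_4=3·4+3=15
a_5=2:  p_5=2·281+75=637,  q_5=2·15+4=34
a_6=2:  p_6=2·637+281=1555,  q_6=2·34+15=83
a_7=2:  p_7=2·1555+637=3747,  q_7=2·83+34=200
a_8=3:  p_8=3·3747+1555=12796,  q_8=3·200+83=683
…
a_10=2:  p_10=2·16543+12796=45882,  q_10=2·883+683=2449
a_11=1:  p_11=1·45882+16543=62425,  q_11=1·2449+883=3332
(x₁, y₁) = (62425, 3332);  62425² − 351·3332² = 1 ✓
k=2:  x_2 = 62425·62425+351·3332·3332 = 7793761249,  y_2 = 62425·3332+3332·62425 = 416000200

62425 3332
7793761249 416000200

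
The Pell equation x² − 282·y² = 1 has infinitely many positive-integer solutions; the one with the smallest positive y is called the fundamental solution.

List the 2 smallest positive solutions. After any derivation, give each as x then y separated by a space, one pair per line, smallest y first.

2351 140
11054401 658280

d=282: √d = [16; 1,3,1,4,1,3,1,32] (ℓ=8, even), read p_7/q_7
a_0=16:  p_0=16·1+0=16,  q_0=16·0+1=1
…
a_2=3:  p_2=3·17+16=67,  q_2=3·1+1=4
a_3=1:  p_3=1·67+17=84,  q_3=1·4+1=5
…
a_5=1:  p_5=1·403+84=487,  q_5=1·24+5=29
a_6=3:  p_6=3·487+403=1864,  q_6=3·29+24=111
a_7=1:  p_7=1·1864+487=2351,  q_7=1·111+29=140
→ (2351, 140).  Check: 2351²=5527201, 282·140²=5527200, difference 1.
n=2: (2351,140)∘(2351,140) = (2351·2351+282·140·140, 2351·140+140·2351) = (11054401,658280)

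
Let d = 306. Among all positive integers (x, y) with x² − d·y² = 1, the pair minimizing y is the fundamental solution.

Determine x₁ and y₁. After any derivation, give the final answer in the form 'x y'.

d=306: √d = [17; 2,34] (ℓ=2, even), read p_1/q_1
a_0=17:  p_0=17·1+0=17,  q_0=17·0+1=1
a_1=2:  p_1=2·17+1=35,  q_1=2·1+0=2
→ (35, 2).  Check: 35²=1225, 306·2²=1224, difference 1.

35 2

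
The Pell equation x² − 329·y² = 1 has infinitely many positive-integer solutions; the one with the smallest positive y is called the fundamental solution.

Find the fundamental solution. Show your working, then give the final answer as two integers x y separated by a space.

2376415 131016

d=329: √d = [18; 7,4,2,1,1,4,1,1,2,4,7,36] (ℓ=12, even), read p_11/q_11
k=0  a_k=18  p_k/q_k = 18/1
…
k=2  a_k=4  p_k/q_k = 526/29
k=3  a_k=2  p_k/q_k = 1179/65
…
k=6  a_k=4  p_k/q_k = 13241/730
…
k=8  a_k=1  p_k/q_k = 29366/1619
k=9  a_k=2  p_k/q_k = 74857/4127
k=10  a_k=4  p_k/q_k = 328794/18127
k=11  a_k=7  p_k/q_k = 2376415/131016
fundamental: x₁=2376415, y₁=131016  (since 5647348252225 − 329·17165192256 = 1)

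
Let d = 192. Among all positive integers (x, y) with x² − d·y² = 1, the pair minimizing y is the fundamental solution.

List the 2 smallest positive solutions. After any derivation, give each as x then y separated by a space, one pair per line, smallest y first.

d=192: √d = [13; 1,5,1,26] (ℓ=4, even), read p_3/q_3
a_0=13:  p_0=13·1+0=13,  q_0=13·0+1=1
…
a_2=5:  p_2=5·14+13=83,  q_2=5·1+1=6
a_3=1:  p_3=1·83+14=97,  q_3=1·6+1=7
fundamental: x₁=97, y₁=7  (since 9409 − 192·49 = 1)
n=2: (97,7)∘(97,7) = (97·97+192·7·7, 97·7+7·97) = (18817,1358)

97 7
18817 1358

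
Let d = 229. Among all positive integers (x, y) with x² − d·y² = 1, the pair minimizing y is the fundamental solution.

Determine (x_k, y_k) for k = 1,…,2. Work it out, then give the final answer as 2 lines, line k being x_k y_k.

5848201 386460
68402909872801 4520191516920

√229 → a₀=15, period (7,1,1,7,30); ℓ=5 odd so k=9
step 0: (15, 1)  from 15·(1,0) + (0,1)
…
step 3: (227, 15)  from 1·(121,8) + (106,7)
step 4: (1710, 113)  from 7·(227,15) + (121,8)
…
step 8: (776325, 51301)  from 1·(413926,27353) + (362399,23948)
step 9: (5848201, 386460)  from 7·(776325,51301) + (413926,27353)
fundamental: x₁=5848201, y₁=386460  (since 34201454936401 − 229·149351331600 = 1)
(x_2, y_2) = (5848201·5848201 + 229·386460·386460, 5848201·386460 + 386460·5848201) = (68402909872801, 4520191516920)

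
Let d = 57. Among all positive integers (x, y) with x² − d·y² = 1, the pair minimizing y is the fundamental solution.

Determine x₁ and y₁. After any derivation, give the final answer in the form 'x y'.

d=57: √d = [7; 1,1,4,1,1,14] (ℓ=6, even), read p_5/q_5
step 0: (7, 1)  from 7·(1,0) + (0,1)
…
step 3: (68, 9)  from 4·(15,2) + (8,1)
step 4: (83, 11)  from 1·(68,9) + (15,2)
step 5: (151, 20)  from 1·(83,11) + (68,9)
fundamental: x₁=151, y₁=20  (since 22801 − 57·400 = 1)

151 20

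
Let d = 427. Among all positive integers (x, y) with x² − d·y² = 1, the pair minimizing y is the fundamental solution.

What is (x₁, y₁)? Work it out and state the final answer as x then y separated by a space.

√427 → a₀=20, period (1,1,1,40); ℓ=4 even so k=3
step 0: (20, 1)  from 20·(1,0) + (0,1)
…
step 2: (41, 2)  from 1·(21,1) + (20,1)
step 3: (62, 3)  from 1·(41,2) + (21,1)
(x₁, y₁) = (62, 3);  62² − 427·3² = 1 ✓

62 3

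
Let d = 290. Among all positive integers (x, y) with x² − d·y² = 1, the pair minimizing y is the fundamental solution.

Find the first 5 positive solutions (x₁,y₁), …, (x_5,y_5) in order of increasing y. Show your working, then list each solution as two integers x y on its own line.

579 34
670481 39372
776416419 45592742
899089542721 52796355864
1041144914054499 61138134497770

√290 = [17; 34, …], period ℓ=1 (odd) → k=1
k=0  a_k=17  p_k/q_k = 17/1
k=1  a_k=34  p_k/q_k = 579/34
fundamental: x₁=579, y₁=34  (since 335241 − 290·1156 = 1)
(x_2, y_2) = (579·579 + 290·34·34, 579·34 + 34·579) = (670481, 39372)
(x_3, y_3) = (579·670481 + 290·34·39372, 579·39372 + 34·670481) = (776416419, 45592742)
(x_4, y_4) = (579·776416419 + 290·34·45592742, 579·45592742 + 34·776416419) = (899089542721, 52796355864)
(x_5, y_5) = (579·899089542721 + 290·34·52796355864, 579·52796355864 + 34·899089542721) = (1041144914054499, 61138134497770)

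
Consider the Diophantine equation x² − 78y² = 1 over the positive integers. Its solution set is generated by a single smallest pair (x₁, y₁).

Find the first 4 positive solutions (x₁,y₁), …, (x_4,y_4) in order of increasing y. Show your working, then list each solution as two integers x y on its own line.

d=78: √d = [8; 1,4,1,16] (ℓ=4, even), read p_3/q_3
i=0: a=8 ⇒ p=8, q=1
i=1: a=1 ⇒ p=9, q=1
i=2: a=4 ⇒ p=44, q=5
i=3: a=1 ⇒ p=53, q=6
→ (53, 6).  Check: 53²=2809, 78·6²=2808, difference 1.
(x_2, y_2) = (53·53 + 78·6·6, 53·6 + 6·53) = (5617, 636)
(x_3, y_3) = (53·5617 + 78·6·636, 53·636 + 6·5617) = (595349, 67410)
(x_4, y_4) = (53·595349 + 78·6·67410, 53·67410 + 6·595349) = (63101377, 7144824)

53 6
5617 636
595349 67410
63101377 7144824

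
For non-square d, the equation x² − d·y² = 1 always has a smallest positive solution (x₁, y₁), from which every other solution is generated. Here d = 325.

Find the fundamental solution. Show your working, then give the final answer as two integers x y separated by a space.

649 36

√325 → a₀=18, period (36); ℓ=1 odd so k=1
a_0=18:  p_0=18·1+0=18,  q_0=18·0+1=1
a_1=36:  p_1=36·18+1=649,  q_1=36·1+0=36
(x₁, y₁) = (649, 36);  649² − 325·36² = 1 ✓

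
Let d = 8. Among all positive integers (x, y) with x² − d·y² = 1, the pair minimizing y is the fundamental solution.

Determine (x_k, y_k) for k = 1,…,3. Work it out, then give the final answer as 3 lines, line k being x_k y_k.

d=8: √d = [2; 1,4] (ℓ=2, even), read p_1/q_1
step 0: (2, 1)  from 2·(1,0) + (0,1)
step 1: (3, 1)  from 1·(2,1) + (1,0)
→ (3, 1).  Check: 3²=9, 8·1²=8, difference 1.
(3+1√8)^2 = 17 + 6√8
(3+1√8)^3 = 99 + 35√8

3 1
17 6
99 35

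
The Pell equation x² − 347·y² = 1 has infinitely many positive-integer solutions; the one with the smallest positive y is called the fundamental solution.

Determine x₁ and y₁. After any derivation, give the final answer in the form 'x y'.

641602 34443

d=347: √d = [18; 1,1,1,2,4,…,1,1,36] (ℓ=14, even), read p_13/q_13
i=0: a=18 ⇒ p=18, q=1
…
i=6: a=1 ⇒ p=801, q=43
i=7: a=17 ⇒ p=14269, q=766
…
i=9: a=4 ⇒ p=74549, q=4002
…
i=11: a=1 ⇒ p=238717, q=12815
i=12: a=1 ⇒ p=402885, q=21628
i=13: a=1 ⇒ p=641602, q=34443
fundamental: x₁=641602, y₁=34443  (since 411653126404 − 347·1186320249 = 1)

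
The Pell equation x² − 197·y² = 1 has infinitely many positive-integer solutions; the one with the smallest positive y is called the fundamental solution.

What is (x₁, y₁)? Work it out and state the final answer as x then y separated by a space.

d=197: √d = [14; 28] (ℓ=1, odd), read p_1/q_1
i=0: a=14 ⇒ p=14, q=1
i=1: a=28 ⇒ p=393, q=28
(x₁, y₁) = (393, 28);  393² − 197·28² = 1 ✓

393 28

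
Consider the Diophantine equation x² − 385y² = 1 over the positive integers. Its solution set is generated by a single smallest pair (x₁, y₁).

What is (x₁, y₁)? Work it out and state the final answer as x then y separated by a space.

95831 4884

[19; 1,1,1,1,1,…,1,1,38] for √385; ℓ=16 ⇒ convergent index 15
a_0=19:  p_0=19·1+0=19,  q_0=19·0+1=1
…
a_2=1:  p_2=1·20+19=39,  q_2=1·1+1=2
a_3=1:  p_3=1·39+20=59,  q_3=1·2+1=3
a_4=1:  p_4=1·59+39=98,  q_4=1·3+2=5
…
a_9=1:  p_9=1·2021+726=2747,  q_9=1·103+37=140
…
a_12=1:  p_12=1·13009+10262=23271,  q_12=1·663+523=1186
a_13=1:  p_13=1·23271+13009=36280,  q_13=1·1186+663=1849
a_14=1:  p_14=1·36280+23271=59551,  q_14=1·1849+1186=3035
a_15=1:  p_15=1·59551+36280=95831,  q_15=1·3035+1849=4884
(x₁, y₁) = (95831, 4884);  95831² − 385·4884² = 1 ✓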